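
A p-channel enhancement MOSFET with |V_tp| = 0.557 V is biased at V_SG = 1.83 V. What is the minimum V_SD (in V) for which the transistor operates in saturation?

V_SD,sat = 1.27 V

The boundary between triode and saturation is V_SD = V_SG − |V_tp| = V_ov.
V_ov = 1.83 − 0.557 = 1.27 V.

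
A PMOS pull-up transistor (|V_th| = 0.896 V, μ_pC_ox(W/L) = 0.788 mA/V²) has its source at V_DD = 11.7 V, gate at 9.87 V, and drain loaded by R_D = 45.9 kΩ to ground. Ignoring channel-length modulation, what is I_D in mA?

I_D = 0.245 mA

V_SG = V_DD − V_G = 11.7 − 9.87 = 1.83 V, so V_ov = 1.83 − 0.896 = 0.934 V.
Assume saturation: I_D = ½ k_p V_ov² = 0.5 × 0.788 × 0.934² = 0.344 mA, giving V_SD = V_DD − I_D R_D = 11.7 − 0.344 × 45.9 = -4.08 V.
But -4.08 V < V_ov = 0.934 V, so the device is actually in triode.
In triode I_D = k_p[V_ov V_SD − ½ V_SD²] and I_D = (V_DD − V_SD)/R_D. Equating: 18.1 V_SD² − 34.78 V_SD + 11.7 = 0, giving V_SD = 0.435 V (the root below V_ov).
I_D = (11.7 − 0.435) / 45.9 = 0.245 mA.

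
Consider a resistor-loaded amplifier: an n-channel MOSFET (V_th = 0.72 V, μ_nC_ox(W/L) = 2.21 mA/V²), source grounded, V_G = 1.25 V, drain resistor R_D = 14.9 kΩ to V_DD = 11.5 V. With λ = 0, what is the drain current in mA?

V_GS = V_G = 1.25 V, so V_ov = 1.25 − 0.72 = 0.53 V.
Assume saturation: I_D = ½ k_n V_ov² = 0.5 × 2.21 × 0.53² = 0.31 mA, giving V_DS = V_DD − I_D R_D = 11.5 − 0.31 × 14.9 = 6.88 V.
V_DS = 6.88 V ≥ V_ov = 0.53 V, confirming saturation.

I_D = 0.310 mA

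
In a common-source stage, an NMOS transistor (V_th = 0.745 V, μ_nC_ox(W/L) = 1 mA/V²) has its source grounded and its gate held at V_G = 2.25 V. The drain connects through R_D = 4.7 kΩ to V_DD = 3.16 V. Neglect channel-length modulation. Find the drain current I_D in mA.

V_GS = V_G = 2.25 V, so V_ov = 2.25 − 0.745 = 1.5 V.
Assume saturation: I_D = ½ k_n V_ov² = 0.5 × 1 × 1.5² = 1.13 mA, giving V_DS = V_DD − I_D R_D = 3.16 − 1.13 × 4.7 = -2.16 V.
But -2.16 V < V_ov = 1.5 V, so the device is actually in triode.
In triode I_D = k_n[V_ov V_DS − ½ V_DS²] and I_D = (V_DD − V_DS)/R_D. Equating: 2.35 V_DS² − 8.073 V_DS + 3.16 = 0, giving V_DS = 0.45 V (the root below V_ov).
I_D = (3.16 − 0.45) / 4.7 = 0.576 mA.

I_D = 0.576 mA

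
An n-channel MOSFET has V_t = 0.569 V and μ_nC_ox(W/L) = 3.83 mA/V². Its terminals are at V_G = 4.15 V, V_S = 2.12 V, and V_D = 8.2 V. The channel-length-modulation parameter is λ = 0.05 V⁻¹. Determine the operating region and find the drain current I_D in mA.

Saturation; I_D = 5.33 mA

V_GS = V_G − V_S = 4.15 − 2.12 = 2.03 V; V_DS = V_D − V_S = 8.2 − 2.12 = 6.08 V.
V_ov = V_GS − V_t = 2.03 − 0.569 = 1.46 V.
Since V_DS = 6.08 V ≥ V_ov = 1.46 V, the device is in saturation.
I_D = ½ k_n V_ov² (1 + λ V_DS) = 0.5 × 3.83 × 1.46² × (1 + 0.05 × 6.08) = 5.33 mA.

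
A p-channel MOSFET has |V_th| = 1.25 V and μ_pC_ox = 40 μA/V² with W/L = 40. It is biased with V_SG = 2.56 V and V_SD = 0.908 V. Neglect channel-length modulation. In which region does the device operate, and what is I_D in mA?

Triode; I_D = 1.24 mA

k_p = μ_pC_ox · (W/L) = 1.6 mA/V².
V_ov = V_SG − |V_th| = 2.56 − 1.25 = 1.31 V.
Since V_SD = 0.908 V < V_ov = 1.31 V, the device is in the triode region.
I_D = k_p [V_ov · V_SD − ½ V_SD²] = 1.6 × [1.31 × 0.908 − 0.5 × 0.908²] = 1.24 mA.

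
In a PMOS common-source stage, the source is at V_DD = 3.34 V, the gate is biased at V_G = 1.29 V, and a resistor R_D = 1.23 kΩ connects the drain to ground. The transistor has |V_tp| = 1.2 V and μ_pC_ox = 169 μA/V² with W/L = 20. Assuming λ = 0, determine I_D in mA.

I_D = 1.22 mA

V_SG = V_DD − V_G = 3.34 − 1.29 = 2.05 V, so V_ov = 2.05 − 1.2 = 0.85 V.
k_p = μ_pC_ox · (W/L) = 3.38 mA/V².
Assume saturation: I_D = ½ k_p V_ov² = 0.5 × 3.38 × 0.85² = 1.22 mA, giving V_SD = V_DD − I_D R_D = 3.34 − 1.22 × 1.23 = 1.84 V.
V_SD = 1.84 V ≥ V_ov = 0.85 V, confirming saturation.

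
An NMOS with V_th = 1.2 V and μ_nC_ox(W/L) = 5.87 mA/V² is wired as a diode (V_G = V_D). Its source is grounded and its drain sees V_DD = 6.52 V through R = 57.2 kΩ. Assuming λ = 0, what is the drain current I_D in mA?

With gate tied to drain, V_GS = V_DS ≥ V_GS − V_th, so the device is in saturation.
KCL at the drain: ½ k_n (V_GS − V_th)² = (V_DD − V_GS)/R.
Let x = V_GS − 1.2. Then 168 x² + x − 5.32 = 0, giving x = 0.175 V (positive root), so V_GS = 1.38 V.
I_D = (V_DD − V_GS)/R = (6.52 − 1.38) / 57.2 = 0.0899 mA.

I_D = 0.0899 mA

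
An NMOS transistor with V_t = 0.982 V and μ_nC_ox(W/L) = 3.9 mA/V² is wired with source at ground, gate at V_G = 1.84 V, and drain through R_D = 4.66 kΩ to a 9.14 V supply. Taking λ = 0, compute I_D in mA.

I_D = 1.44 mA

V_GS = V_G = 1.84 V, so V_ov = 1.84 − 0.982 = 0.858 V.
Assume saturation: I_D = ½ k_n V_ov² = 0.5 × 3.9 × 0.858² = 1.44 mA, giving V_DS = V_DD − I_D R_D = 9.14 − 1.44 × 4.66 = 2.45 V.
V_DS = 2.45 V ≥ V_ov = 0.858 V, confirming saturation.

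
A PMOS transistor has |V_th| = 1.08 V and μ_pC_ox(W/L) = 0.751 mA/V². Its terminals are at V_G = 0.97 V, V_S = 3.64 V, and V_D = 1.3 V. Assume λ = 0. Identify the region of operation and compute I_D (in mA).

Saturation; I_D = 0.949 mA

V_SG = V_S − V_G = 3.64 − 0.97 = 2.67 V; V_SD = V_S − V_D = 3.64 − 1.3 = 2.34 V.
V_ov = V_SG − |V_th| = 2.67 − 1.08 = 1.59 V.
Since V_SD = 2.34 V ≥ V_ov = 1.59 V, the device is in saturation.
I_D = ½ k_p V_ov² = 0.5 × 0.751 × 1.59² = 0.949 mA.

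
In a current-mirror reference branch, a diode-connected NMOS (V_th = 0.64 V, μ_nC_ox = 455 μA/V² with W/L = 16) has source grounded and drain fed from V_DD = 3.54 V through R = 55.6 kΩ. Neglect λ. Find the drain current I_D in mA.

With gate tied to drain, V_GS = V_DS ≥ V_GS − V_th, so the device is in saturation.
k_n = μ_nC_ox · (W/L) = 7.28 mA/V².
KCL at the drain: ½ k_n (V_GS − V_th)² = (V_DD − V_GS)/R.
Let x = V_GS − 0.64. Then 202 x² + x − 2.9 = 0, giving x = 0.117 V (positive root), so V_GS = 0.757 V.
I_D = (V_DD − V_GS)/R = (3.54 − 0.757) / 55.6 = 0.05 mA.

I_D = 0.0500 mA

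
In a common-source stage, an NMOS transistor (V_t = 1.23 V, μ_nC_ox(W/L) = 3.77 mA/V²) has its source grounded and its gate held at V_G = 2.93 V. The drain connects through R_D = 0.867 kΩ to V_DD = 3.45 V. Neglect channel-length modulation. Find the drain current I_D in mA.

V_GS = V_G = 2.93 V, so V_ov = 2.93 − 1.23 = 1.7 V.
Assume saturation: I_D = ½ k_n V_ov² = 0.5 × 3.77 × 1.7² = 5.45 mA, giving V_DS = V_DD − I_D R_D = 3.45 − 5.45 × 0.867 = -1.27 V.
But -1.27 V < V_ov = 1.7 V, so the device is actually in triode.
In triode I_D = k_n[V_ov V_DS − ½ V_DS²] and I_D = (V_DD − V_DS)/R_D. Equating: 1.63 V_DS² − 6.557 V_DS + 3.45 = 0, giving V_DS = 0.623 V (the root below V_ov).
I_D = (3.45 − 0.623) / 0.867 = 3.26 mA.

I_D = 3.26 mA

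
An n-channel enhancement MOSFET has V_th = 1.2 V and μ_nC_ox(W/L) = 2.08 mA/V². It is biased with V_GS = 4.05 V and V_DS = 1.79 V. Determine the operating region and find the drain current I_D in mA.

V_ov = V_GS − V_th = 4.05 − 1.2 = 2.85 V.
Since V_DS = 1.79 V < V_ov = 2.85 V, the device is in the triode region.
I_D = k_n [V_ov · V_DS − ½ V_DS²] = 2.08 × [2.85 × 1.79 − 0.5 × 1.79²] = 7.28 mA.

Triode; I_D = 7.28 mA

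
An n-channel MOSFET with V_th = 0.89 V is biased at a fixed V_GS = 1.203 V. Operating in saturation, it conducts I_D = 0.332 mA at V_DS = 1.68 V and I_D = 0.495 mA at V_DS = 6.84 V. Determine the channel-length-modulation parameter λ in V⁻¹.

λ = 0.113 V⁻¹

With V_GS fixed, I_D ∝ (1 + λ V_DS) in saturation, so I_D2/I_D1 = (1 + λ V_DS2)/(1 + λ V_DS1).
0.495/0.332 = 1.491 = (1 + 6.84 λ)/(1 + 1.68 λ).
Solving: λ (I_D1 V_DS2 − I_D2 V_DS1) = I_D2 − I_D1, so λ = (0.495 − 0.332) / (0.332 × 6.84 − 0.495 × 1.68) = 0.163 / 1.44 = 0.113 V⁻¹.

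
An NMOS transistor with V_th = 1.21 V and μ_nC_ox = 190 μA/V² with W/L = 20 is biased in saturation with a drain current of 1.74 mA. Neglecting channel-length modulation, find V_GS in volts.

V_GS = 2.17 V

k_n = μ_nC_ox · (W/L) = 3.8 mA/V².
In saturation I_D = ½ k_n (V_GS − V_th)², so V_GS − V_th = √(2 I_D / k_n) = √(2 × 1.74 / 3.8) = 0.957 V.
V_GS = 1.21 + 0.957 = 2.17 V.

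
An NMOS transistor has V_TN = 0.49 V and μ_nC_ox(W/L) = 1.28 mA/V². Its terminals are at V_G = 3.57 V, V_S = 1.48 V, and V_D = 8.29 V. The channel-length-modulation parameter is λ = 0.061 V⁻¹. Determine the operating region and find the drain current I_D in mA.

Saturation; I_D = 2.32 mA

V_GS = V_G − V_S = 3.57 − 1.48 = 2.09 V; V_DS = V_D − V_S = 8.29 − 1.48 = 6.81 V.
V_ov = V_GS − V_TN = 2.09 − 0.49 = 1.6 V.
Since V_DS = 6.81 V ≥ V_ov = 1.6 V, the device is in saturation.
I_D = ½ k_n V_ov² (1 + λ V_DS) = 0.5 × 1.28 × 1.6² × (1 + 0.061 × 6.81) = 2.32 mA.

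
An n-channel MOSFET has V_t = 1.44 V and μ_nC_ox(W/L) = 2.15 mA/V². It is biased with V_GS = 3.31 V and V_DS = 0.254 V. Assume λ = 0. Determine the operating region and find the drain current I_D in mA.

V_ov = V_GS − V_t = 3.31 − 1.44 = 1.87 V.
Since V_DS = 0.254 V < V_ov = 1.87 V, the device is in the triode region.
I_D = k_n [V_ov · V_DS − ½ V_DS²] = 2.15 × [1.87 × 0.254 − 0.5 × 0.254²] = 0.952 mA.

Triode; I_D = 0.952 mA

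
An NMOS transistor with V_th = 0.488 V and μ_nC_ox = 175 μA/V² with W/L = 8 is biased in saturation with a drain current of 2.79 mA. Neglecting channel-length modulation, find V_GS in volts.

V_GS = 2.48 V

k_n = μ_nC_ox · (W/L) = 1.4 mA/V².
In saturation I_D = ½ k_n (V_GS − V_th)², so V_GS − V_th = √(2 I_D / k_n) = √(2 × 2.79 / 1.4) = 2 V.
V_GS = 0.488 + 2 = 2.48 V.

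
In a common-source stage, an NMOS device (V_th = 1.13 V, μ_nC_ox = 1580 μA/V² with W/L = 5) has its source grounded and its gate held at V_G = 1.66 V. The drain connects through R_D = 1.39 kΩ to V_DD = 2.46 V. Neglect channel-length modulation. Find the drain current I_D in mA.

I_D = 1.11 mA

V_GS = V_G = 1.66 V, so V_ov = 1.66 − 1.13 = 0.53 V.
k_n = μ_nC_ox · (W/L) = 7.9 mA/V².
Assume saturation: I_D = ½ k_n V_ov² = 0.5 × 7.9 × 0.53² = 1.11 mA, giving V_DS = V_DD − I_D R_D = 2.46 − 1.11 × 1.39 = 0.918 V.
V_DS = 0.918 V ≥ V_ov = 0.53 V, confirming saturation.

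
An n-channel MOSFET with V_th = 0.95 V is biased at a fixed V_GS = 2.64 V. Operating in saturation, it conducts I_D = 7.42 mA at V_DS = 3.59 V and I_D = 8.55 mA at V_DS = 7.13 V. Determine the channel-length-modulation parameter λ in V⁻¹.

With V_GS fixed, I_D ∝ (1 + λ V_DS) in saturation, so I_D2/I_D1 = (1 + λ V_DS2)/(1 + λ V_DS1).
8.55/7.42 = 1.152 = (1 + 7.13 λ)/(1 + 3.59 λ).
Solving: λ (I_D1 V_DS2 − I_D2 V_DS1) = I_D2 − I_D1, so λ = (8.55 − 7.42) / (7.42 × 7.13 − 8.55 × 3.59) = 1.13 / 22.2 = 0.0509 V⁻¹.

λ = 0.0509 V⁻¹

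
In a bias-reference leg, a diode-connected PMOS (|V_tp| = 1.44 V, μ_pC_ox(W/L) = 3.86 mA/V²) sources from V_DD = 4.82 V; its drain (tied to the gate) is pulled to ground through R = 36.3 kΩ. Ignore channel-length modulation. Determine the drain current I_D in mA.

I_D = 0.0873 mA

With gate tied to drain, V_SG = V_SD ≥ V_SG − |V_tp|, so the device is in saturation.
KCL at the drain: ½ k_p (V_SG − |V_tp|)² = (V_DD − V_SG)/R.
Let x = V_SG − 1.44. Then 70.1 x² + x − 3.38 = 0, giving x = 0.213 V (positive root), so V_SG = 1.65 V.
I_D = (V_DD − V_SG)/R = (4.82 − 1.65) / 36.3 = 0.0873 mA.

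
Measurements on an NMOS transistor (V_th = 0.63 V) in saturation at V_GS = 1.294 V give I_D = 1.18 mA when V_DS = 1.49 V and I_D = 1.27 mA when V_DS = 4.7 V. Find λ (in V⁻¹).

λ = 0.0246 V⁻¹

With V_GS fixed, I_D ∝ (1 + λ V_DS) in saturation, so I_D2/I_D1 = (1 + λ V_DS2)/(1 + λ V_DS1).
1.27/1.18 = 1.076 = (1 + 4.7 λ)/(1 + 1.49 λ).
Solving: λ (I_D1 V_DS2 − I_D2 V_DS1) = I_D2 − I_D1, so λ = (1.27 − 1.18) / (1.18 × 4.7 − 1.27 × 1.49) = 0.09 / 3.65 = 0.0246 V⁻¹.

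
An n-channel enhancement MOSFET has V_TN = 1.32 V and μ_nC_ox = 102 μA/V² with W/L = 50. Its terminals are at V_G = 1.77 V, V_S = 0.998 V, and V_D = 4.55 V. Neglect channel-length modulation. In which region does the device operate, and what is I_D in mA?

Cutoff; I_D = 0 mA

V_GS = V_G − V_S = 1.77 − 0.998 = 0.772 V; V_DS = V_D − V_S = 4.55 − 0.998 = 3.55 V.
V_GS = 0.772 V < V_TN = 1.32 V, so the transistor is in cutoff.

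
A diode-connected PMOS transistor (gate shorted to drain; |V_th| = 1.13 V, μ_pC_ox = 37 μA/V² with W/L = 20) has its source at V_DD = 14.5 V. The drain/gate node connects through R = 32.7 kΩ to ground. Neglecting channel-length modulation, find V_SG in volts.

With gate tied to drain, V_SG = V_SD ≥ V_SG − |V_th|, so the device is in saturation.
k_p = μ_pC_ox · (W/L) = 0.74 mA/V².
KCL at the drain: ½ k_p (V_SG − |V_th|)² = (V_DD − V_SG)/R.
Let x = V_SG − 1.13. Then 12.1 x² + x − 13.37 = 0, giving x = 1.01 V (positive root), so V_SG = 2.14 V.
I_D = (V_DD − V_SG)/R = (14.5 − 2.14) / 32.7 = 0.378 mA.

V_SG = 2.14 V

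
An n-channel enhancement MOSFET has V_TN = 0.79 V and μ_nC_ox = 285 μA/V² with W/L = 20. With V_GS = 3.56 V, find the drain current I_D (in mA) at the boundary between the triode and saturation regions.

I_D = 21.9 mA

At the boundary V_DS = V_ov = V_GS − V_TN = 3.56 − 0.79 = 2.77 V.
k_n = μ_nC_ox · (W/L) = 5.7 mA/V².
I_D = ½ k_n V_ov² = 0.5 × 5.7 × 2.77² = 21.9 mA.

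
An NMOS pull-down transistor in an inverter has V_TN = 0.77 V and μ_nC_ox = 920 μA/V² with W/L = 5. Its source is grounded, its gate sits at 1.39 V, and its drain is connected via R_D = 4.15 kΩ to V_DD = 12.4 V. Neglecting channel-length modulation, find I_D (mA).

V_GS = V_G = 1.39 V, so V_ov = 1.39 − 0.77 = 0.62 V.
k_n = μ_nC_ox · (W/L) = 4.6 mA/V².
Assume saturation: I_D = ½ k_n V_ov² = 0.5 × 4.6 × 0.62² = 0.884 mA, giving V_DS = V_DD − I_D R_D = 12.4 − 0.884 × 4.15 = 8.73 V.
V_DS = 8.73 V ≥ V_ov = 0.62 V, confirming saturation.

I_D = 0.884 mA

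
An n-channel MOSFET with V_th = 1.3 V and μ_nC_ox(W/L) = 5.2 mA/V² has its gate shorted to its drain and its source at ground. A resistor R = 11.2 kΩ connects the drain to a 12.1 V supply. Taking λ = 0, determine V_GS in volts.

With gate tied to drain, V_GS = V_DS ≥ V_GS − V_th, so the device is in saturation.
KCL at the drain: ½ k_n (V_GS − V_th)² = (V_DD − V_GS)/R.
Let x = V_GS − 1.3. Then 29.1 x² + x − 10.8 = 0, giving x = 0.592 V (positive root), so V_GS = 1.89 V.
I_D = (V_DD − V_GS)/R = (12.1 − 1.89) / 11.2 = 0.911 mA.

V_GS = 1.89 V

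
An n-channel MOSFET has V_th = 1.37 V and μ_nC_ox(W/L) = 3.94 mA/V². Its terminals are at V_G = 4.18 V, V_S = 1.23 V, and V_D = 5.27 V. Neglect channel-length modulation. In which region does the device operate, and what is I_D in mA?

V_GS = V_G − V_S = 4.18 − 1.23 = 2.95 V; V_DS = V_D − V_S = 5.27 − 1.23 = 4.04 V.
V_ov = V_GS − V_th = 2.95 − 1.37 = 1.58 V.
Since V_DS = 4.04 V ≥ V_ov = 1.58 V, the device is in saturation.
I_D = ½ k_n V_ov² = 0.5 × 3.94 × 1.58² = 4.92 mA.

Saturation; I_D = 4.92 mA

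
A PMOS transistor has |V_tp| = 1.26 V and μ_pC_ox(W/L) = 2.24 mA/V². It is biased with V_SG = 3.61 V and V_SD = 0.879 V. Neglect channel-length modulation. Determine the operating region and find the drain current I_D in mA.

Triode; I_D = 3.76 mA

V_ov = V_SG − |V_tp| = 3.61 − 1.26 = 2.35 V.
Since V_SD = 0.879 V < V_ov = 2.35 V, the device is in the triode region.
I_D = k_p [V_ov · V_SD − ½ V_SD²] = 2.24 × [2.35 × 0.879 − 0.5 × 0.879²] = 3.76 mA.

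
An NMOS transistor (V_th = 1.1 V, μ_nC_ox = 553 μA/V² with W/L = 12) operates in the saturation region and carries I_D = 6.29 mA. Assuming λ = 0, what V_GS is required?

V_GS = 2.48 V

k_n = μ_nC_ox · (W/L) = 6.636 mA/V².
In saturation I_D = ½ k_n (V_GS − V_th)², so V_GS − V_th = √(2 I_D / k_n) = √(2 × 6.29 / 6.636) = 1.38 V.
V_GS = 1.1 + 1.38 = 2.48 V.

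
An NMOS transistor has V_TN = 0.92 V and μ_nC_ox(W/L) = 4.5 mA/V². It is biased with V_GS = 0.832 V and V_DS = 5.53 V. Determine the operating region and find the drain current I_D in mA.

V_GS = 0.832 V < V_TN = 0.92 V, so the transistor is in cutoff.

Cutoff; I_D = 0 mA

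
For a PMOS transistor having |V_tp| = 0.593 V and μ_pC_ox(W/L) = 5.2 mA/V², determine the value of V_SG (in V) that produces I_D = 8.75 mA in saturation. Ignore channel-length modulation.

V_SG = 2.43 V

In saturation I_D = ½ k_p (V_SG − |V_tp|)², so V_SG − |V_tp| = √(2 I_D / k_p) = √(2 × 8.75 / 5.2) = 1.83 V.
V_SG = 0.593 + 1.83 = 2.43 V.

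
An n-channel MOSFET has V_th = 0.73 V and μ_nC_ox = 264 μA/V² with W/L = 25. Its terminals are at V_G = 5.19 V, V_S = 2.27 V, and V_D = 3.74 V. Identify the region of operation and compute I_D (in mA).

V_GS = V_G − V_S = 5.19 − 2.27 = 2.92 V; V_DS = V_D − V_S = 3.74 − 2.27 = 1.47 V.
k_n = μ_nC_ox · (W/L) = 6.6 mA/V².
V_ov = V_GS − V_th = 2.92 − 0.73 = 2.19 V.
Since V_DS = 1.47 V < V_ov = 2.19 V, the device is in the triode region.
I_D = k_n [V_ov · V_DS − ½ V_DS²] = 6.6 × [2.19 × 1.47 − 0.5 × 1.47²] = 14.1 mA.

Triode; I_D = 14.1 mA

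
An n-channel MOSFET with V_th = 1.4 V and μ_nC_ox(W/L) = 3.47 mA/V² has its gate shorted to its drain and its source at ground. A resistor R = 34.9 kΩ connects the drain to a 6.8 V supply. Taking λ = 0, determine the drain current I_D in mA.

With gate tied to drain, V_GS = V_DS ≥ V_GS − V_th, so the device is in saturation.
KCL at the drain: ½ k_n (V_GS − V_th)² = (V_DD − V_GS)/R.
Let x = V_GS − 1.4. Then 60.6 x² + x − 5.4 = 0, giving x = 0.29 V (positive root), so V_GS = 1.69 V.
I_D = (V_DD − V_GS)/R = (6.8 − 1.69) / 34.9 = 0.146 mA.

I_D = 0.146 mA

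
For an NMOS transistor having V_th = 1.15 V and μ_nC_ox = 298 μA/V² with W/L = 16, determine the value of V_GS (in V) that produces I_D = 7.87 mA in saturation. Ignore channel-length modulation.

k_n = μ_nC_ox · (W/L) = 4.768 mA/V².
In saturation I_D = ½ k_n (V_GS − V_th)², so V_GS − V_th = √(2 I_D / k_n) = √(2 × 7.87 / 4.768) = 1.82 V.
V_GS = 1.15 + 1.82 = 2.97 V.

V_GS = 2.97 V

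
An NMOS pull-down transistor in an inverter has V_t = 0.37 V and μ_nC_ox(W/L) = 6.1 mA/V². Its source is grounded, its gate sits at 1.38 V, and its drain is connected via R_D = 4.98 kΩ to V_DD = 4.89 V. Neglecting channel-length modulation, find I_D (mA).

I_D = 0.948 mA

V_GS = V_G = 1.38 V, so V_ov = 1.38 − 0.37 = 1.01 V.
Assume saturation: I_D = ½ k_n V_ov² = 0.5 × 6.1 × 1.01² = 3.11 mA, giving V_DS = V_DD − I_D R_D = 4.89 − 3.11 × 4.98 = -10.6 V.
But -10.6 V < V_ov = 1.01 V, so the device is actually in triode.
In triode I_D = k_n[V_ov V_DS − ½ V_DS²] and I_D = (V_DD − V_DS)/R_D. Equating: 15.2 V_DS² − 31.68 V_DS + 4.89 = 0, giving V_DS = 0.168 V (the root below V_ov).
I_D = (4.89 − 0.168) / 4.98 = 0.948 mA.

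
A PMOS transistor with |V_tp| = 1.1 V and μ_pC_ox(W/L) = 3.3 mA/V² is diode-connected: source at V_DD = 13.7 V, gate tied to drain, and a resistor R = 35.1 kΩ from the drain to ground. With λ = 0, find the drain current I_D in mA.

I_D = 0.346 mA

With gate tied to drain, V_SG = V_SD ≥ V_SG − |V_tp|, so the device is in saturation.
KCL at the drain: ½ k_p (V_SG − |V_tp|)² = (V_DD − V_SG)/R.
Let x = V_SG − 1.1. Then 57.9 x² + x − 12.6 = 0, giving x = 0.458 V (positive root), so V_SG = 1.56 V.
I_D = (V_DD − V_SG)/R = (13.7 − 1.56) / 35.1 = 0.346 mA.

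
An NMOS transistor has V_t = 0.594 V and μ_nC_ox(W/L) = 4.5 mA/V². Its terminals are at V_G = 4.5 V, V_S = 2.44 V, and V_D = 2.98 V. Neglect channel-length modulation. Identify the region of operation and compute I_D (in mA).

V_GS = V_G − V_S = 4.5 − 2.44 = 2.06 V; V_DS = V_D − V_S = 2.98 − 2.44 = 0.54 V.
V_ov = V_GS − V_t = 2.06 − 0.594 = 1.47 V.
Since V_DS = 0.54 V < V_ov = 1.47 V, the device is in the triode region.
I_D = k_n [V_ov · V_DS − ½ V_DS²] = 4.5 × [1.47 × 0.54 − 0.5 × 0.54²] = 2.91 mA.

Triode; I_D = 2.91 mA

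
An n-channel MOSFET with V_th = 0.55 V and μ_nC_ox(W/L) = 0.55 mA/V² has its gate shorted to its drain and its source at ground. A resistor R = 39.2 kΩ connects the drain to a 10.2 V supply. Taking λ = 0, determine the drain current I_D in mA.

I_D = 0.223 mA

With gate tied to drain, V_GS = V_DS ≥ V_GS − V_th, so the device is in saturation.
KCL at the drain: ½ k_n (V_GS − V_th)² = (V_DD − V_GS)/R.
Let x = V_GS − 0.55. Then 10.8 x² + x − 9.65 = 0, giving x = 0.901 V (positive root), so V_GS = 1.45 V.
I_D = (V_DD − V_GS)/R = (10.2 − 1.45) / 39.2 = 0.223 mA.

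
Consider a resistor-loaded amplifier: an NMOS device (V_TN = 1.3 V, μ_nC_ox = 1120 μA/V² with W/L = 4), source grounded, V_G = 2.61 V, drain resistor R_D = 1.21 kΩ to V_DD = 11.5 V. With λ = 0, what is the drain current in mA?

V_GS = V_G = 2.61 V, so V_ov = 2.61 − 1.3 = 1.31 V.
k_n = μ_nC_ox · (W/L) = 4.48 mA/V².
Assume saturation: I_D = ½ k_n V_ov² = 0.5 × 4.48 × 1.31² = 3.84 mA, giving V_DS = V_DD − I_D R_D = 11.5 − 3.84 × 1.21 = 6.85 V.
V_DS = 6.85 V ≥ V_ov = 1.31 V, confirming saturation.

I_D = 3.84 mA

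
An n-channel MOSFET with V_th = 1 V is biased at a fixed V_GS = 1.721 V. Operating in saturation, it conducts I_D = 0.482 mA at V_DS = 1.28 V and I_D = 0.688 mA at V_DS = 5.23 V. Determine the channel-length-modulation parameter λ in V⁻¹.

λ = 0.126 V⁻¹

With V_GS fixed, I_D ∝ (1 + λ V_DS) in saturation, so I_D2/I_D1 = (1 + λ V_DS2)/(1 + λ V_DS1).
0.688/0.482 = 1.427 = (1 + 5.23 λ)/(1 + 1.28 λ).
Solving: λ (I_D1 V_DS2 − I_D2 V_DS1) = I_D2 − I_D1, so λ = (0.688 − 0.482) / (0.482 × 5.23 − 0.688 × 1.28) = 0.206 / 1.64 = 0.126 V⁻¹.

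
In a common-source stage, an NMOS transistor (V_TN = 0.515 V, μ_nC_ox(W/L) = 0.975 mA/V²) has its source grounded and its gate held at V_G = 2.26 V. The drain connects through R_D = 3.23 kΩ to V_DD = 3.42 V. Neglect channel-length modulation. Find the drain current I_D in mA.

I_D = 0.867 mA

V_GS = V_G = 2.26 V, so V_ov = 2.26 − 0.515 = 1.74 V.
Assume saturation: I_D = ½ k_n V_ov² = 0.5 × 0.975 × 1.74² = 1.48 mA, giving V_DS = V_DD − I_D R_D = 3.42 − 1.48 × 3.23 = -1.37 V.
But -1.37 V < V_ov = 1.74 V, so the device is actually in triode.
In triode I_D = k_n[V_ov V_DS − ½ V_DS²] and I_D = (V_DD − V_DS)/R_D. Equating: 1.57 V_DS² − 6.495 V_DS + 3.42 = 0, giving V_DS = 0.62 V (the root below V_ov).
I_D = (3.42 − 0.62) / 3.23 = 0.867 mA.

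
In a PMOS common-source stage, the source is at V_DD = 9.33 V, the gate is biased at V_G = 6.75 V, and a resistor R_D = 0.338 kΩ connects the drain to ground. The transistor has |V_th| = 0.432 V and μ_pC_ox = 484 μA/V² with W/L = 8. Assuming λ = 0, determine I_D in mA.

I_D = 8.93 mA

V_SG = V_DD − V_G = 9.33 − 6.75 = 2.58 V, so V_ov = 2.58 − 0.432 = 2.15 V.
k_p = μ_pC_ox · (W/L) = 3.872 mA/V².
Assume saturation: I_D = ½ k_p V_ov² = 0.5 × 3.872 × 2.15² = 8.93 mA, giving V_SD = V_DD − I_D R_D = 9.33 − 8.93 × 0.338 = 6.31 V.
V_SD = 6.31 V ≥ V_ov = 2.15 V, confirming saturation.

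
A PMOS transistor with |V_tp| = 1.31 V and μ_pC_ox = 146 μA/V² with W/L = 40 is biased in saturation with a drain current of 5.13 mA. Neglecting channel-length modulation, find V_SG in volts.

V_SG = 2.64 V

k_p = μ_pC_ox · (W/L) = 5.84 mA/V².
In saturation I_D = ½ k_p (V_SG − |V_tp|)², so V_SG − |V_tp| = √(2 I_D / k_p) = √(2 × 5.13 / 5.84) = 1.33 V.
V_SG = 1.31 + 1.33 = 2.64 V.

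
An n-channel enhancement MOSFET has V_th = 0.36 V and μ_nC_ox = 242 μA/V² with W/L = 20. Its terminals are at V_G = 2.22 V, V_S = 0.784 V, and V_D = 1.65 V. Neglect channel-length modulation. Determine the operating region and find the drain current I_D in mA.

Triode; I_D = 2.70 mA

V_GS = V_G − V_S = 2.22 − 0.784 = 1.44 V; V_DS = V_D − V_S = 1.65 − 0.784 = 0.866 V.
k_n = μ_nC_ox · (W/L) = 4.84 mA/V².
V_ov = V_GS − V_th = 1.44 − 0.36 = 1.08 V.
Since V_DS = 0.866 V < V_ov = 1.08 V, the device is in the triode region.
I_D = k_n [V_ov · V_DS − ½ V_DS²] = 4.84 × [1.08 × 0.866 − 0.5 × 0.866²] = 2.7 mA.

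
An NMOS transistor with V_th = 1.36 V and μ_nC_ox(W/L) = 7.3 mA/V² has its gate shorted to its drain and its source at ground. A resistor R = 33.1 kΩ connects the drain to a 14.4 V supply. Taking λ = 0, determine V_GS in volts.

With gate tied to drain, V_GS = V_DS ≥ V_GS − V_th, so the device is in saturation.
KCL at the drain: ½ k_n (V_GS − V_th)² = (V_DD − V_GS)/R.
Let x = V_GS − 1.36. Then 121 x² + x − 13.04 = 0, giving x = 0.324 V (positive root), so V_GS = 1.68 V.
I_D = (V_DD − V_GS)/R = (14.4 − 1.68) / 33.1 = 0.384 mA.

V_GS = 1.68 V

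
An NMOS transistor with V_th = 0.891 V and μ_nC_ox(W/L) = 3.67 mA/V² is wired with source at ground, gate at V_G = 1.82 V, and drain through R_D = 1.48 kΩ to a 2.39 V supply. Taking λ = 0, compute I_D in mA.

I_D = 1.27 mA

V_GS = V_G = 1.82 V, so V_ov = 1.82 − 0.891 = 0.929 V.
Assume saturation: I_D = ½ k_n V_ov² = 0.5 × 3.67 × 0.929² = 1.58 mA, giving V_DS = V_DD − I_D R_D = 2.39 − 1.58 × 1.48 = 0.0462 V.
But 0.0462 V < V_ov = 0.929 V, so the device is actually in triode.
In triode I_D = k_n[V_ov V_DS − ½ V_DS²] and I_D = (V_DD − V_DS)/R_D. Equating: 2.72 V_DS² − 6.046 V_DS + 2.39 = 0, giving V_DS = 0.514 V (the root below V_ov).
I_D = (2.39 − 0.514) / 1.48 = 1.27 mA.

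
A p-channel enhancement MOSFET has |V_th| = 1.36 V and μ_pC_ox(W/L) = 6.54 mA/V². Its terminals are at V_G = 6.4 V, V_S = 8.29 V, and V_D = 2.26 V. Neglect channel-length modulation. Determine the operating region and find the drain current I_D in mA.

V_SG = V_S − V_G = 8.29 − 6.4 = 1.89 V; V_SD = V_S − V_D = 8.29 − 2.26 = 6.03 V.
V_ov = V_SG − |V_th| = 1.89 − 1.36 = 0.53 V.
Since V_SD = 6.03 V ≥ V_ov = 0.53 V, the device is in saturation.
I_D = ½ k_p V_ov² = 0.5 × 6.54 × 0.53² = 0.919 mA.

Saturation; I_D = 0.919 mA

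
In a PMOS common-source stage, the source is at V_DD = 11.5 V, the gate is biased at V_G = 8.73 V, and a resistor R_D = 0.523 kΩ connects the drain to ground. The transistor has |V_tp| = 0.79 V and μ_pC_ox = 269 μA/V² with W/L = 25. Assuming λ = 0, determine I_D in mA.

I_D = 13.2 mA

V_SG = V_DD − V_G = 11.5 − 8.73 = 2.77 V, so V_ov = 2.77 − 0.79 = 1.98 V.
k_p = μ_pC_ox · (W/L) = 6.725 mA/V².
Assume saturation: I_D = ½ k_p V_ov² = 0.5 × 6.725 × 1.98² = 13.2 mA, giving V_SD = V_DD − I_D R_D = 11.5 − 13.2 × 0.523 = 4.61 V.
V_SD = 4.61 V ≥ V_ov = 1.98 V, confirming saturation.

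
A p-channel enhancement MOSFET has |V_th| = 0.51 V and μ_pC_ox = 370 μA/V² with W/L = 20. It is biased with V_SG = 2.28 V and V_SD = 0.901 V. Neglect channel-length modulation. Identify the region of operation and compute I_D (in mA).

k_p = μ_pC_ox · (W/L) = 7.4 mA/V².
V_ov = V_SG − |V_th| = 2.28 − 0.51 = 1.77 V.
Since V_SD = 0.901 V < V_ov = 1.77 V, the device is in the triode region.
I_D = k_p [V_ov · V_SD − ½ V_SD²] = 7.4 × [1.77 × 0.901 − 0.5 × 0.901²] = 8.8 mA.

Triode; I_D = 8.80 mA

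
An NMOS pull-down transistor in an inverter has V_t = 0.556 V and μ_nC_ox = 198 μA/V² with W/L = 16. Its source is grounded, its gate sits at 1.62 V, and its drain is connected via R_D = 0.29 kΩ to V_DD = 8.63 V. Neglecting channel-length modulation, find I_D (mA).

V_GS = V_G = 1.62 V, so V_ov = 1.62 − 0.556 = 1.06 V.
k_n = μ_nC_ox · (W/L) = 3.168 mA/V².
Assume saturation: I_D = ½ k_n V_ov² = 0.5 × 3.168 × 1.06² = 1.79 mA, giving V_DS = V_DD − I_D R_D = 8.63 − 1.79 × 0.29 = 8.11 V.
V_DS = 8.11 V ≥ V_ov = 1.06 V, confirming saturation.

I_D = 1.79 mA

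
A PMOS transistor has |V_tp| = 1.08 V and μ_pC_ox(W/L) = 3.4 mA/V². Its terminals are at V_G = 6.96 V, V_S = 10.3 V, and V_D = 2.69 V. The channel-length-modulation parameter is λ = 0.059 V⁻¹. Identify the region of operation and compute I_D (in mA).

V_SG = V_S − V_G = 10.3 − 6.96 = 3.34 V; V_SD = V_S − V_D = 10.3 − 2.69 = 7.61 V.
V_ov = V_SG − |V_tp| = 3.34 − 1.08 = 2.26 V.
Since V_SD = 7.61 V ≥ V_ov = 2.26 V, the device is in saturation.
I_D = ½ k_p V_ov² (1 + λ V_SD) = 0.5 × 3.4 × 2.26² × (1 + 0.059 × 7.61) = 12.6 mA.

Saturation; I_D = 12.6 mA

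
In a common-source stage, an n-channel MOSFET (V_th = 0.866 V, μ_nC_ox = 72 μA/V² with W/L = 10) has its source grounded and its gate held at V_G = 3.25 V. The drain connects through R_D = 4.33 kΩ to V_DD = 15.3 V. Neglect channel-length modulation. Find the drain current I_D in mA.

V_GS = V_G = 3.25 V, so V_ov = 3.25 − 0.866 = 2.38 V.
k_n = μ_nC_ox · (W/L) = 0.72 mA/V².
Assume saturation: I_D = ½ k_n V_ov² = 0.5 × 0.72 × 2.38² = 2.05 mA, giving V_DS = V_DD − I_D R_D = 15.3 − 2.05 × 4.33 = 6.44 V.
V_DS = 6.44 V ≥ V_ov = 2.38 V, confirming saturation.

I_D = 2.05 mA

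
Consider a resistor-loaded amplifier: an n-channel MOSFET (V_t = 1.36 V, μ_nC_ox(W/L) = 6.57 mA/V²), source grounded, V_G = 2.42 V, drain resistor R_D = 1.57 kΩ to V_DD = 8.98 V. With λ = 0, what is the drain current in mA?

I_D = 3.69 mA

V_GS = V_G = 2.42 V, so V_ov = 2.42 − 1.36 = 1.06 V.
Assume saturation: I_D = ½ k_n V_ov² = 0.5 × 6.57 × 1.06² = 3.69 mA, giving V_DS = V_DD − I_D R_D = 8.98 − 3.69 × 1.57 = 3.19 V.
V_DS = 3.19 V ≥ V_ov = 1.06 V, confirming saturation.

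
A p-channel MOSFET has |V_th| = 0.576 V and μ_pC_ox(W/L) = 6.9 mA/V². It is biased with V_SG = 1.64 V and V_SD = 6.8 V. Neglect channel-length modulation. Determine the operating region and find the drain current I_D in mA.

V_ov = V_SG − |V_th| = 1.64 − 0.576 = 1.06 V.
Since V_SD = 6.8 V ≥ V_ov = 1.06 V, the device is in saturation.
I_D = ½ k_p V_ov² = 0.5 × 6.9 × 1.06² = 3.91 mA.

Saturation; I_D = 3.91 mA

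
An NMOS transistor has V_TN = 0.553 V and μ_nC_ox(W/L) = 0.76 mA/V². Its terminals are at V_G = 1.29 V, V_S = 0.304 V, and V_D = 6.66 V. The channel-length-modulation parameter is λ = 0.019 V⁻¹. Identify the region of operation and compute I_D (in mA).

Saturation; I_D = 0.0798 mA

V_GS = V_G − V_S = 1.29 − 0.304 = 0.986 V; V_DS = V_D − V_S = 6.66 − 0.304 = 6.36 V.
V_ov = V_GS − V_TN = 0.986 − 0.553 = 0.433 V.
Since V_DS = 6.36 V ≥ V_ov = 0.433 V, the device is in saturation.
I_D = ½ k_n V_ov² (1 + λ V_DS) = 0.5 × 0.76 × 0.433² × (1 + 0.019 × 6.36) = 0.0798 mA.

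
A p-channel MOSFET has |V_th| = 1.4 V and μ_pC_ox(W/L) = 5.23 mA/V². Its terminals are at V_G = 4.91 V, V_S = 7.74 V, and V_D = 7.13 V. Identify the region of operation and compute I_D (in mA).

V_SG = V_S − V_G = 7.74 − 4.91 = 2.83 V; V_SD = V_S − V_D = 7.74 − 7.13 = 0.61 V.
V_ov = V_SG − |V_th| = 2.83 − 1.4 = 1.43 V.
Since V_SD = 0.61 V < V_ov = 1.43 V, the device is in the triode region.
I_D = k_p [V_ov · V_SD − ½ V_SD²] = 5.23 × [1.43 × 0.61 − 0.5 × 0.61²] = 3.59 mA.

Triode; I_D = 3.59 mA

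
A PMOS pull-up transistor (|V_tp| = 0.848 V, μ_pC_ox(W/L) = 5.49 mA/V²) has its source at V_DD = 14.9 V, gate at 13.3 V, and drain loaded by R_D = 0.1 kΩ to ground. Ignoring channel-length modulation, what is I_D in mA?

V_SG = V_DD − V_G = 14.9 − 13.3 = 1.6 V, so V_ov = 1.6 − 0.848 = 0.752 V.
Assume saturation: I_D = ½ k_p V_ov² = 0.5 × 5.49 × 0.752² = 1.55 mA, giving V_SD = V_DD − I_D R_D = 14.9 − 1.55 × 0.1 = 14.7 V.
V_SD = 14.7 V ≥ V_ov = 0.752 V, confirming saturation.

I_D = 1.55 mA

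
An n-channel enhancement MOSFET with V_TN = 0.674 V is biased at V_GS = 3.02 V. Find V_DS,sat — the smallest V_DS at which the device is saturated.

The boundary between triode and saturation is V_DS = V_GS − V_TN = V_ov.
V_ov = 3.02 − 0.674 = 2.35 V.

V_DS,sat = 2.35 V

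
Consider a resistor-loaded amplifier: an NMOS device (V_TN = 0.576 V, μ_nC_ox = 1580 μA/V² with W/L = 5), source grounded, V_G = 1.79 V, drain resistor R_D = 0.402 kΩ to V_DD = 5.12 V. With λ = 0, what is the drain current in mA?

I_D = 5.82 mA

V_GS = V_G = 1.79 V, so V_ov = 1.79 − 0.576 = 1.21 V.
k_n = μ_nC_ox · (W/L) = 7.9 mA/V².
Assume saturation: I_D = ½ k_n V_ov² = 0.5 × 7.9 × 1.21² = 5.82 mA, giving V_DS = V_DD − I_D R_D = 5.12 − 5.82 × 0.402 = 2.78 V.
V_DS = 2.78 V ≥ V_ov = 1.21 V, confirming saturation.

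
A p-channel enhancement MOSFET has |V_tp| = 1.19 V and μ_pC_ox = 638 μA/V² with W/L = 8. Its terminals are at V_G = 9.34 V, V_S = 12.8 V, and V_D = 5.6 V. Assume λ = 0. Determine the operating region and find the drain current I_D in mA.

Saturation; I_D = 13.2 mA

V_SG = V_S − V_G = 12.8 − 9.34 = 3.46 V; V_SD = V_S − V_D = 12.8 − 5.6 = 7.2 V.
k_p = μ_pC_ox · (W/L) = 5.104 mA/V².
V_ov = V_SG − |V_tp| = 3.46 − 1.19 = 2.27 V.
Since V_SD = 7.2 V ≥ V_ov = 2.27 V, the device is in saturation.
I_D = ½ k_p V_ov² = 0.5 × 5.104 × 2.27² = 13.2 mA.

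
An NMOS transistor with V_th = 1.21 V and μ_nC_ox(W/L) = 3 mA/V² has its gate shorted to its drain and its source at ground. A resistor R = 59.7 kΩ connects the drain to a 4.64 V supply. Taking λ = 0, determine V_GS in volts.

V_GS = 1.40 V

With gate tied to drain, V_GS = V_DS ≥ V_GS − V_th, so the device is in saturation.
KCL at the drain: ½ k_n (V_GS − V_th)² = (V_DD − V_GS)/R.
Let x = V_GS − 1.21. Then 89.6 x² + x − 3.43 = 0, giving x = 0.19 V (positive root), so V_GS = 1.4 V.
I_D = (V_DD − V_GS)/R = (4.64 − 1.4) / 59.7 = 0.0543 mA.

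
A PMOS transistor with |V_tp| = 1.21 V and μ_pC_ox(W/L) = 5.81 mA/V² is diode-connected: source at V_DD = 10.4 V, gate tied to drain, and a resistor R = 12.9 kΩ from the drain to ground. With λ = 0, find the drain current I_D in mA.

With gate tied to drain, V_SG = V_SD ≥ V_SG − |V_tp|, so the device is in saturation.
KCL at the drain: ½ k_p (V_SG − |V_tp|)² = (V_DD − V_SG)/R.
Let x = V_SG − 1.21. Then 37.5 x² + x − 9.19 = 0, giving x = 0.482 V (positive root), so V_SG = 1.69 V.
I_D = (V_DD − V_SG)/R = (10.4 − 1.69) / 12.9 = 0.675 mA.

I_D = 0.675 mA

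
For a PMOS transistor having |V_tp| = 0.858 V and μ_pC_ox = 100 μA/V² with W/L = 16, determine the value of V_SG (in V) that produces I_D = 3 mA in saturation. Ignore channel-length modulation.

V_SG = 2.79 V

k_p = μ_pC_ox · (W/L) = 1.6 mA/V².
In saturation I_D = ½ k_p (V_SG − |V_tp|)², so V_SG − |V_tp| = √(2 I_D / k_p) = √(2 × 3 / 1.6) = 1.94 V.
V_SG = 0.858 + 1.94 = 2.79 V.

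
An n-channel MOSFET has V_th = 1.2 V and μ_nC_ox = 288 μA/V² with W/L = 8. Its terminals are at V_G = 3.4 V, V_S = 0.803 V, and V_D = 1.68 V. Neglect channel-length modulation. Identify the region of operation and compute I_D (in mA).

Triode; I_D = 1.94 mA

V_GS = V_G − V_S = 3.4 − 0.803 = 2.6 V; V_DS = V_D − V_S = 1.68 − 0.803 = 0.877 V.
k_n = μ_nC_ox · (W/L) = 2.304 mA/V².
V_ov = V_GS − V_th = 2.6 − 1.2 = 1.4 V.
Since V_DS = 0.877 V < V_ov = 1.4 V, the device is in the triode region.
I_D = k_n [V_ov · V_DS − ½ V_DS²] = 2.304 × [1.4 × 0.877 − 0.5 × 0.877²] = 1.94 mA.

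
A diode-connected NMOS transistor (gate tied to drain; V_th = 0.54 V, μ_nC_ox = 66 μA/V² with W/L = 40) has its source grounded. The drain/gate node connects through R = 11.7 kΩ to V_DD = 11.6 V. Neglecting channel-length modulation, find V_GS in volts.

V_GS = 1.35 V

With gate tied to drain, V_GS = V_DS ≥ V_GS − V_th, so the device is in saturation.
k_n = μ_nC_ox · (W/L) = 2.64 mA/V².
KCL at the drain: ½ k_n (V_GS − V_th)² = (V_DD − V_GS)/R.
Let x = V_GS − 0.54. Then 15.4 x² + x − 11.06 = 0, giving x = 0.814 V (positive root), so V_GS = 1.35 V.
I_D = (V_DD − V_GS)/R = (11.6 − 1.35) / 11.7 = 0.876 mA.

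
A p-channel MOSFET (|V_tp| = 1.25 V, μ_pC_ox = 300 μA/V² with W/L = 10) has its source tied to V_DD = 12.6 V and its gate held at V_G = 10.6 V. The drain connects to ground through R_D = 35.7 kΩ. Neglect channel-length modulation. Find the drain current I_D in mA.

I_D = 0.348 mA

V_SG = V_DD − V_G = 12.6 − 10.6 = 2 V, so V_ov = 2 − 1.25 = 0.75 V.
k_p = μ_pC_ox · (W/L) = 3 mA/V².
Assume saturation: I_D = ½ k_p V_ov² = 0.5 × 3 × 0.75² = 0.844 mA, giving V_SD = V_DD − I_D R_D = 12.6 − 0.844 × 35.7 = -17.5 V.
But -17.5 V < V_ov = 0.75 V, so the device is actually in triode.
In triode I_D = k_p[V_ov V_SD − ½ V_SD²] and I_D = (V_DD − V_SD)/R_D. Equating: 53.6 V_SD² − 81.33 V_SD + 12.6 = 0, giving V_SD = 0.175 V (the root below V_ov).
I_D = (12.6 − 0.175) / 35.7 = 0.348 mA.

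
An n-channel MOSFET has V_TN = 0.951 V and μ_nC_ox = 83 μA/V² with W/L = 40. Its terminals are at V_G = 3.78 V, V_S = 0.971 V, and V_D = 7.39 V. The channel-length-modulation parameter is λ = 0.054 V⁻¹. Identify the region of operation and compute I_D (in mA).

Saturation; I_D = 7.72 mA

V_GS = V_G − V_S = 3.78 − 0.971 = 2.81 V; V_DS = V_D − V_S = 7.39 − 0.971 = 6.42 V.
k_n = μ_nC_ox · (W/L) = 3.32 mA/V².
V_ov = V_GS − V_TN = 2.81 − 0.951 = 1.86 V.
Since V_DS = 6.42 V ≥ V_ov = 1.86 V, the device is in saturation.
I_D = ½ k_n V_ov² (1 + λ V_DS) = 0.5 × 3.32 × 1.86² × (1 + 0.054 × 6.42) = 7.72 mA.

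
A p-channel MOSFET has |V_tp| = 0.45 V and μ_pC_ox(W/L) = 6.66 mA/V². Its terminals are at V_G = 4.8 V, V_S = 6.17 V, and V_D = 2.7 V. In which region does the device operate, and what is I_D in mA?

Saturation; I_D = 2.82 mA

V_SG = V_S − V_G = 6.17 − 4.8 = 1.37 V; V_SD = V_S − V_D = 6.17 − 2.7 = 3.47 V.
V_ov = V_SG − |V_tp| = 1.37 − 0.45 = 0.92 V.
Since V_SD = 3.47 V ≥ V_ov = 0.92 V, the device is in saturation.
I_D = ½ k_p V_ov² = 0.5 × 6.66 × 0.92² = 2.82 mA.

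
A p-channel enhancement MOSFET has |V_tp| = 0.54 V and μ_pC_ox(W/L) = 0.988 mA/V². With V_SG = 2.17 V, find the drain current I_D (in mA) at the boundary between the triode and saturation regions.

At the boundary V_SD = V_ov = V_SG − |V_tp| = 2.17 − 0.54 = 1.63 V.
I_D = ½ k_p V_ov² = 0.5 × 0.988 × 1.63² = 1.31 mA.

I_D = 1.31 mA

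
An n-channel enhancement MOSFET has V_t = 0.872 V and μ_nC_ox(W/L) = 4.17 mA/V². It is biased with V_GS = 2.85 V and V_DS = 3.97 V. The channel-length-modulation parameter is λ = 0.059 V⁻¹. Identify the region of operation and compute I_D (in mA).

V_ov = V_GS − V_t = 2.85 − 0.872 = 1.98 V.
Since V_DS = 3.97 V ≥ V_ov = 1.98 V, the device is in saturation.
I_D = ½ k_n V_ov² (1 + λ V_DS) = 0.5 × 4.17 × 1.98² × (1 + 0.059 × 3.97) = 10.1 mA.

Saturation; I_D = 10.1 mA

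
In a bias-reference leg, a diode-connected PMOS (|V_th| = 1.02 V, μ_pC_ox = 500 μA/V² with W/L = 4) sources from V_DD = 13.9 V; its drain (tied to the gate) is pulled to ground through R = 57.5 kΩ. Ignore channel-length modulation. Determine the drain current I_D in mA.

I_D = 0.216 mA

With gate tied to drain, V_SG = V_SD ≥ V_SG − |V_th|, so the device is in saturation.
k_p = μ_pC_ox · (W/L) = 2 mA/V².
KCL at the drain: ½ k_p (V_SG − |V_th|)² = (V_DD − V_SG)/R.
Let x = V_SG − 1.02. Then 57.5 x² + x − 12.88 = 0, giving x = 0.465 V (positive root), so V_SG = 1.48 V.
I_D = (V_DD − V_SG)/R = (13.9 − 1.48) / 57.5 = 0.216 mA.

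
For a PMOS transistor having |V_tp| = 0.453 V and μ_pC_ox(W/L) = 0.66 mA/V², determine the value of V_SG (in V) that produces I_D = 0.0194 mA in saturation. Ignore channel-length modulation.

In saturation I_D = ½ k_p (V_SG − |V_tp|)², so V_SG − |V_tp| = √(2 I_D / k_p) = √(2 × 0.0194 / 0.66) = 0.242 V.
V_SG = 0.453 + 0.242 = 0.695 V.

V_SG = 0.695 V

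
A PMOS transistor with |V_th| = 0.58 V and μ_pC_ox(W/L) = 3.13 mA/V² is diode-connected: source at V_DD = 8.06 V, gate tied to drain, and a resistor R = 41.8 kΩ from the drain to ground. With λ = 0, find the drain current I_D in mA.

With gate tied to drain, V_SG = V_SD ≥ V_SG − |V_th|, so the device is in saturation.
KCL at the drain: ½ k_p (V_SG − |V_th|)² = (V_DD − V_SG)/R.
Let x = V_SG − 0.58. Then 65.4 x² + x − 7.48 = 0, giving x = 0.331 V (positive root), so V_SG = 0.911 V.
I_D = (V_DD − V_SG)/R = (8.06 − 0.911) / 41.8 = 0.171 mA.

I_D = 0.171 mA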